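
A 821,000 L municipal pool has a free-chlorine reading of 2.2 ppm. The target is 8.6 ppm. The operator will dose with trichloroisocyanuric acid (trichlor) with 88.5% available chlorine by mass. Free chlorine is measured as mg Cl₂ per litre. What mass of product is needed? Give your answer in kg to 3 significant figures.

5.94 kg

Chlorine deficit: 8.6 − 2.2 = 6.4 ppm = 6.4 mg/L as Cl₂.
Cl₂ equivalent needed: 6.4 mg/L × 821,000 L = 5,254,000 mg = 5254 g.
Product at 88.5% available chlorine: 5254 / 0.885 = 5937 g.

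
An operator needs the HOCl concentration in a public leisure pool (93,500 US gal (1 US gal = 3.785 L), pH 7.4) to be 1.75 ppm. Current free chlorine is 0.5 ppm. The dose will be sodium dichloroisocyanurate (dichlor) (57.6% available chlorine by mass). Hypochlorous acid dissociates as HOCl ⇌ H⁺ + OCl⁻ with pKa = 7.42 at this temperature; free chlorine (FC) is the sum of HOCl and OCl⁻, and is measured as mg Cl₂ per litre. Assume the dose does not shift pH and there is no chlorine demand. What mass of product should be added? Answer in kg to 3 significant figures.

Volume: 93,500 US gal × 3.785 L/gal = 353,898 L.
[OCl⁻]/[HOCl] = 10^(pH − pKa) = 10^(7.4 − 7.42) = 0.955; fraction as HOCl = 1/(1 + 0.955) = 0.5115.
Free chlorine required for 1.75 ppm HOCl: 1.75 / 0.5115 = 3.421 ppm.
FC to add: 3.421 − 0.5 = 2.921 mg/L as Cl₂.
Cl₂ equivalent: 2.921 mg/L × 353,898 L = 1034 g.
Product at 57.6% available Cl: 1034 / 0.576 = 1795 g.

1.79 kg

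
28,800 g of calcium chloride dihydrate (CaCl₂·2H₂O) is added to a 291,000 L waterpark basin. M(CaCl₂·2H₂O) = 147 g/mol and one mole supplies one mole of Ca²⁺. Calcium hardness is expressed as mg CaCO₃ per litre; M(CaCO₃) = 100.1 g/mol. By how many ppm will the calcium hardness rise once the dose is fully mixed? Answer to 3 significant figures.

67.4 ppm

Moles of Ca²⁺: 28,800 g ÷ 147 g/mol = 195.9 mol.
As CaCO₃: 195.9 mol × 100.1 g/mol = 19,610 g.
Rise: 19,610 g / 291,000 L × 1000 = 67.39 mg/L.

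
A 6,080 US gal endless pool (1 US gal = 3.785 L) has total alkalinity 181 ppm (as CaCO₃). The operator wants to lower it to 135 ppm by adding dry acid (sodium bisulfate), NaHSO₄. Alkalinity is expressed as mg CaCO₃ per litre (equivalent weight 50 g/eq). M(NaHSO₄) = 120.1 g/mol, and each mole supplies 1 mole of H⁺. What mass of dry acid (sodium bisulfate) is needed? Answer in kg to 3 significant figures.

2.54 kg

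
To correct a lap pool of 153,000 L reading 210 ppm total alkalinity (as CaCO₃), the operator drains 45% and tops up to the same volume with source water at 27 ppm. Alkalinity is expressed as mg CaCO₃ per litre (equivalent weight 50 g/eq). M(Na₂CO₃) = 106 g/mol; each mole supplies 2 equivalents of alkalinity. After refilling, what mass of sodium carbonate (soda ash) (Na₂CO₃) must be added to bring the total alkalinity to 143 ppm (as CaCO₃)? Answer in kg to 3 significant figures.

2.49 kg

After draining 45% and refilling: 210 × 0.55 + 27 × 0.45 = 127.65 ppm.
Deficit to target: 143 − 127.65 = 15.35 mg/L.
As CaCO₃: 15.35 mg/L × 153,000 L = 2349 g; ÷ 50 g/eq ÷ 2 = 23.49 mol Na₂CO₃.
Mass: 23.49 × 106 = 2489 g.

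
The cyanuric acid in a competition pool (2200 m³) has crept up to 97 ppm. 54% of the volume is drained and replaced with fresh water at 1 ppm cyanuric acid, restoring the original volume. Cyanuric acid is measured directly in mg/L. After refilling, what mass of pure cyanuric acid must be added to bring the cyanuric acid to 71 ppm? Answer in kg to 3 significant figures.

56.8 kg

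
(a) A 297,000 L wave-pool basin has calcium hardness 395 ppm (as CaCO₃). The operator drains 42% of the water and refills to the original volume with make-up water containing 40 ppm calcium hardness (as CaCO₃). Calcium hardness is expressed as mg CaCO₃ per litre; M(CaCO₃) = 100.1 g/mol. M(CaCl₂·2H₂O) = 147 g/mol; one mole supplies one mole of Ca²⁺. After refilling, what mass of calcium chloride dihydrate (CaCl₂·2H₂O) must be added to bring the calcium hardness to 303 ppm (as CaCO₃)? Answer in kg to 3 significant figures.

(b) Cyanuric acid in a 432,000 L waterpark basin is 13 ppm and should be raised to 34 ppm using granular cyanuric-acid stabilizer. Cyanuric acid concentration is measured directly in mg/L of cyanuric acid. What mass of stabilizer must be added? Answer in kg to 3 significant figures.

(a) After draining 42% and refilling: 395 × 0.58 + 40 × 0.42 = 245.9 ppm.
(a) Deficit to target: 303 − 245.9 = 57.1 mg/L.
(a) As CaCO₃: 57.1 mg/L × 297,000 L = 16,960 g; ÷ 100.1 = 169.4 mol Ca²⁺.
(a) Mass: 169.4 × 147 = 24,900 g.

(b) CYA to add: (34 − 13) = 21 mg/L × 432,000 L = 9072 g cyanuric acid.

(a) 24.9 kg; (b) 9.07 kg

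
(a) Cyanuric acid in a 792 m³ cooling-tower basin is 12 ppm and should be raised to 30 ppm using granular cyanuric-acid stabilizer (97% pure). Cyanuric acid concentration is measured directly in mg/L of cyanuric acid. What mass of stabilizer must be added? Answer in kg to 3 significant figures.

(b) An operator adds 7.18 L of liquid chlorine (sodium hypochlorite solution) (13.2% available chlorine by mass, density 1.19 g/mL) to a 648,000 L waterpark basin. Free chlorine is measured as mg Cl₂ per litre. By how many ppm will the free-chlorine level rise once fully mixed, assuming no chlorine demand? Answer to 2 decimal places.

(a) Volume: 792 m³ = 792,000 L.
(a) CYA to add: (30 − 12) = 18 mg/L × 792,000 L = 14,260 g cyanuric acid.
(a) At 97% purity: 14,260 / 0.97 = 14,700 g product.

(b) Mass of solution: 7.18 L × 1000 mL/L × 1.19 g/mL = 8544 g.
(b) Available chlorine delivered: 8544 g × 0.132 = 1128 g as Cl₂.
(b) Concentration rise: 1128 g / 648,000 L = 1.74 mg/L = 1.74 ppm.

(a) 14.7 kg; (b) 1.74 ppm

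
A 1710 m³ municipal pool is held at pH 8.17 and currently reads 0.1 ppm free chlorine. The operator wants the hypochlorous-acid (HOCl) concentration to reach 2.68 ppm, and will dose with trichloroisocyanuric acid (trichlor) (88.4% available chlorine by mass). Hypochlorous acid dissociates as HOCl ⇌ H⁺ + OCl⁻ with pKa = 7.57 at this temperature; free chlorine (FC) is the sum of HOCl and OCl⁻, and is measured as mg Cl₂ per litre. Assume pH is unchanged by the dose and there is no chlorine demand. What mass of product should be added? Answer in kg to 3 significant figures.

25.6 kg

Volume: 1710 m³ = 1,710,000 L.
[OCl⁻]/[HOCl] = 10^(pH − pKa) = 10^(8.17 − 7.57) = 3.981; fraction as HOCl = 1/(1 + 3.981) = 0.2008.
Free chlorine required for 2.68 ppm HOCl: 2.68 / 0.2008 = 13.35 ppm.
FC to add: 13.35 − 0.1 = 13.25 mg/L as Cl₂.
Cl₂ equivalent: 13.25 mg/L × 1,710,000 L = 22,660 g.
Product at 88.4% available Cl: 22,660 / 0.884 = 25,630 g.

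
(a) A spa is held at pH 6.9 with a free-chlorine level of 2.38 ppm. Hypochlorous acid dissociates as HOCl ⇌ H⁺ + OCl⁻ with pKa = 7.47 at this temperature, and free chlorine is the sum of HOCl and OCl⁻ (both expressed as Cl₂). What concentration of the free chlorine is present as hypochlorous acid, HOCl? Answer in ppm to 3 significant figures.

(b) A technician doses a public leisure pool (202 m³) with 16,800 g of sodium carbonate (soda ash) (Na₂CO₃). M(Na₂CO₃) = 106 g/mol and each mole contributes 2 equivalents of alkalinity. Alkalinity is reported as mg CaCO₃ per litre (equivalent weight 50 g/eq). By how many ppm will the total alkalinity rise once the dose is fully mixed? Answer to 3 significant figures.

(a) [OCl⁻]/[HOCl] = 10^(pH − pKa) = 10^(6.9 − 7.47) = 10^-0.57 = 0.2692.
(a) Fraction as HOCl = 1 / (1 + 0.2692) = 0.7879.
(a) HOCl = 0.7879 × 2.38 ppm = 1.875 ppm.

(b) Volume: 202 m³ = 202,000 L.
(b) Moles of Na₂CO₃: 16,800 g ÷ 106 g/mol = 158.5 mol → 317 eq of alkalinity.
(b) As CaCO₃: 317 eq × 50 g/eq = 15,850 g.
(b) Rise: 15,850 g / 202,000 L × 1000 = 78.46 mg/L.

(a) 1.88 ppm; (b) 78.5 ppm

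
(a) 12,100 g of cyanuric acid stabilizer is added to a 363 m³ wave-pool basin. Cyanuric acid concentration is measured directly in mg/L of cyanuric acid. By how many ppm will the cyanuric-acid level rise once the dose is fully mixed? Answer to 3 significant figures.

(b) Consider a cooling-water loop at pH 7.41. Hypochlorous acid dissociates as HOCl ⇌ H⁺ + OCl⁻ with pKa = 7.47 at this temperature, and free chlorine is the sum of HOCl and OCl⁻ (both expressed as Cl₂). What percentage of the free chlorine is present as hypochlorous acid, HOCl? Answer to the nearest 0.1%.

(a) 33.3 ppm; (b) 53.4%

(a) Volume: 363 m³ = 363,000 L.
(a) Rise: 12,100 g / 363,000 L × 1000 = 33.33 mg/L.

(b) [OCl⁻]/[HOCl] = 10^(pH − pKa) = 10^(7.41 − 7.47) = 10^-0.06 = 0.871.
(b) Fraction as HOCl = 1 / (1 + 0.871) = 0.5345.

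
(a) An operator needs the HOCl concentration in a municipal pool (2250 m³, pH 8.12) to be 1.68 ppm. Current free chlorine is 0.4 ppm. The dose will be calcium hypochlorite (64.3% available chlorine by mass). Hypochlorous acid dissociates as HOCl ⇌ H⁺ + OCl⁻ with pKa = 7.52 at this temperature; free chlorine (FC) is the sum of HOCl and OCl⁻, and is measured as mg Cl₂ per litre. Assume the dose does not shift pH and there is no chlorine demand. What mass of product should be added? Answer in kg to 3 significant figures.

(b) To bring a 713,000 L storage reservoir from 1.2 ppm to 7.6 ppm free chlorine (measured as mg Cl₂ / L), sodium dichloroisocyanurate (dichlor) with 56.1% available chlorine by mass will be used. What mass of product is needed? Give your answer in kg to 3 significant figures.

(a) 27.9 kg; (b) 8.13 kg

(a) Volume: 2250 m³ = 2,250,000 L.
(a) [OCl⁻]/[HOCl] = 10^(pH − pKa) = 10^(8.12 − 7.52) = 3.981; fraction as HOCl = 1/(1 + 3.981) = 0.2008.
(a) Free chlorine required for 1.68 ppm HOCl: 1.68 / 0.2008 = 8.368 ppm.
(a) FC to add: 8.368 − 0.4 = 7.968 mg/L as Cl₂.
(a) Cl₂ equivalent: 7.968 mg/L × 2,250,000 L = 17,930 g.
(a) Product at 64.3% available Cl: 17,930 / 0.643 = 27,880 g.

(b) Chlorine deficit: 7.6 − 1.2 = 6.4 ppm = 6.4 mg/L as Cl₂.
(b) Cl₂ equivalent needed: 6.4 mg/L × 713,000 L = 4,563,000 mg = 4563 g.
(b) Product at 56.1% available chlorine: 4563 / 0.561 = 8134 g.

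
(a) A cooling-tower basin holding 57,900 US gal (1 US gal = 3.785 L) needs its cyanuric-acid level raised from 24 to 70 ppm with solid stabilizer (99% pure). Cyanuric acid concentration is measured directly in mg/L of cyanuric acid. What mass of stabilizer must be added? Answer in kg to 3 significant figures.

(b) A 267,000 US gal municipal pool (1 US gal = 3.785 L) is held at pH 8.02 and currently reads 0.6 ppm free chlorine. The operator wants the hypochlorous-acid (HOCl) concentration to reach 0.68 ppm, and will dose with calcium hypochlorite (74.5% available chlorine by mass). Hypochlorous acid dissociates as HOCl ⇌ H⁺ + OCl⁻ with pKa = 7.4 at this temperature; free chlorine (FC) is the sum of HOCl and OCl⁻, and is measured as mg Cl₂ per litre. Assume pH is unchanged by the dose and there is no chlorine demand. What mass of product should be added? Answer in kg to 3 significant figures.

(a) Volume: 57,900 US gal × 3.785 L/gal = 219,152 L.
(a) CYA to add: (70 − 24) = 46 mg/L × 219,152 L = 10,080 g cyanuric acid.
(a) At 99% purity: 10,080 / 0.99 = 10,180 g product.

(b) Volume: 267,000 US gal × 3.785 L/gal = 1,010,595 L.
(b) [OCl⁻]/[HOCl] = 10^(pH − pKa) = 10^(8.02 − 7.4) = 4.169; fraction as HOCl = 1/(1 + 4.169) = 0.1935.
(b) Free chlorine required for 0.68 ppm HOCl: 0.68 / 0.1935 = 3.515 ppm.
(b) FC to add: 3.515 − 0.6 = 2.915 mg/L as Cl₂.
(b) Cl₂ equivalent: 2.915 mg/L × 1,010,595 L = 2946 g.
(b) Product at 74.5% available Cl: 2946 / 0.745 = 3954 g.

(a) 10.2 kg; (b) 3.95 kg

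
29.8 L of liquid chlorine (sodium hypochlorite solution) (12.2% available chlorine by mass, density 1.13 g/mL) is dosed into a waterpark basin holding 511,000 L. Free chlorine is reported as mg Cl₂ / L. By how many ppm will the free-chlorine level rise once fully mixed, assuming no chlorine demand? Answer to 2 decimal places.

8.04 ppm

Mass of solution: 29.8 L × 1000 mL/L × 1.13 g/mL = 33,670 g.
Available chlorine delivered: 33,670 g × 0.122 = 4108 g as Cl₂.
Concentration rise: 4108 g / 511,000 L = 8.04 mg/L = 8.04 ppm.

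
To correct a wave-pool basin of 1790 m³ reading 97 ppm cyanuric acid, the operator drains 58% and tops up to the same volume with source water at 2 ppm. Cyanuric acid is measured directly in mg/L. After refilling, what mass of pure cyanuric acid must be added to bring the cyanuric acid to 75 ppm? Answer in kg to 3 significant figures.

Volume: 1790 m³ = 1,790,000 L.
After draining 58% and refilling: 97 × 0.42 + 2 × 0.58 = 41.9 ppm.
Deficit to target: 75 − 41.9 = 33.1 mg/L.
Mass: 33.1 mg/L × 1,790,000 L = 59,250 g cyanuric acid.

59.2 kg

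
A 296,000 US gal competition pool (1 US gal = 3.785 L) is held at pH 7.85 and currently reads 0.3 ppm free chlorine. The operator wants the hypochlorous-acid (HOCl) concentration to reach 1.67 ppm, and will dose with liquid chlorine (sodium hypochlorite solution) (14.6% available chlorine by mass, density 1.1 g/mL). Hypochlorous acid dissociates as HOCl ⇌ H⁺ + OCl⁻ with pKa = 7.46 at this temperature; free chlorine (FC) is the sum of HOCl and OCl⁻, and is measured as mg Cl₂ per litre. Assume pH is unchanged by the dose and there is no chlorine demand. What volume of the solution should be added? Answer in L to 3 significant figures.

Volume: 296,000 US gal × 3.785 L/gal = 1,120,360 L.
[OCl⁻]/[HOCl] = 10^(pH − pKa) = 10^(7.85 − 7.46) = 2.455; fraction as HOCl = 1/(1 + 2.455) = 0.2895.
Free chlorine required for 1.67 ppm HOCl: 1.67 / 0.2895 = 5.769 ppm.
FC to add: 5.769 − 0.3 = 5.469 mg/L as Cl₂.
Cl₂ equivalent: 5.469 mg/L × 1,120,360 L = 6128 g.
Product at 14.6% available Cl: 6128 / 0.146 = 41,970 g.
Volume: 41,970 g ÷ 1.1 g/mL = 38,150 mL.

38.2 L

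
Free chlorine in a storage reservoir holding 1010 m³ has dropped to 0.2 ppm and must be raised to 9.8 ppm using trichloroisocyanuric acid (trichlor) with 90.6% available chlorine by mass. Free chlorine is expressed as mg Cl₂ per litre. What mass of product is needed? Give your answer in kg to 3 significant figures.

Volume: 1010 m³ = 1,010,000 L.
Chlorine deficit: 9.8 − 0.2 = 9.6 ppm = 9.6 mg/L as Cl₂.
Cl₂ equivalent needed: 9.6 mg/L × 1,010,000 L = 9,696,000 mg = 9696 g.
Product at 90.6% available chlorine: 9696 / 0.906 = 10,700 g.

10.7 kg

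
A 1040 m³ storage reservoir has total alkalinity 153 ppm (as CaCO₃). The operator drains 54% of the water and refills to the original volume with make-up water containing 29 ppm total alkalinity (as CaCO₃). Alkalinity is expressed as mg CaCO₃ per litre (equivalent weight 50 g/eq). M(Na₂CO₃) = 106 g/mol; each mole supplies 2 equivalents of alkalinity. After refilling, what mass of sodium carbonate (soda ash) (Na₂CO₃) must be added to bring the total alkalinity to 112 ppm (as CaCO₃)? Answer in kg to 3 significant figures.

28.6 kg

Volume: 1040 m³ = 1,040,000 L.
After draining 54% and refilling: 153 × 0.46 + 29 × 0.54 = 86.04 ppm.
Deficit to target: 112 − 86.04 = 25.96 mg/L.
As CaCO₃: 25.96 mg/L × 1,040,000 L = 27,000 g; ÷ 50 g/eq ÷ 2 = 270 mol Na₂CO₃.
Mass: 270 × 106 = 28,620 g.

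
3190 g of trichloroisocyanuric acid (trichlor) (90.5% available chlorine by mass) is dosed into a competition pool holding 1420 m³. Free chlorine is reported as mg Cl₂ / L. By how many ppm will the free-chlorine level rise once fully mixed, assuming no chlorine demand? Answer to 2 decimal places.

Volume: 1420 m³ = 1,420,000 L.
Available chlorine delivered: 3190 g × 0.905 = 2887 g as Cl₂.
Concentration rise: 2887 g / 1,420,000 L = 2.033 mg/L = 2.03 ppm.

2.03 ppm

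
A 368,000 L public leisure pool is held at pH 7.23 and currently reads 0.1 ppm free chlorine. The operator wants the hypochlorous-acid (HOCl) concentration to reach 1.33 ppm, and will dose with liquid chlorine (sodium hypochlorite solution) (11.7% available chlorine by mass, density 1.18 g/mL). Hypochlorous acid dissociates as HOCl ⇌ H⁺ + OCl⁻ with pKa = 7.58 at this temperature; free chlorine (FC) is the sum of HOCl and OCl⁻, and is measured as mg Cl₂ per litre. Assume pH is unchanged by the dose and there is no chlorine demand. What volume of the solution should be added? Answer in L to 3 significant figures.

[OCl⁻]/[HOCl] = 10^(pH − pKa) = 10^(7.23 − 7.58) = 0.4467; fraction as HOCl = 1/(1 + 0.4467) = 0.6912.
Free chlorine required for 1.33 ppm HOCl: 1.33 / 0.6912 = 1.924 ppm.
FC to add: 1.924 − 0.1 = 1.824 mg/L as Cl₂.
Cl₂ equivalent: 1.824 mg/L × 368,000 L = 671.3 g.
Product at 11.7% available Cl: 671.3 / 0.117 = 5737 g.
Volume: 5737 g ÷ 1.18 g/mL = 4862 mL.

4.86 L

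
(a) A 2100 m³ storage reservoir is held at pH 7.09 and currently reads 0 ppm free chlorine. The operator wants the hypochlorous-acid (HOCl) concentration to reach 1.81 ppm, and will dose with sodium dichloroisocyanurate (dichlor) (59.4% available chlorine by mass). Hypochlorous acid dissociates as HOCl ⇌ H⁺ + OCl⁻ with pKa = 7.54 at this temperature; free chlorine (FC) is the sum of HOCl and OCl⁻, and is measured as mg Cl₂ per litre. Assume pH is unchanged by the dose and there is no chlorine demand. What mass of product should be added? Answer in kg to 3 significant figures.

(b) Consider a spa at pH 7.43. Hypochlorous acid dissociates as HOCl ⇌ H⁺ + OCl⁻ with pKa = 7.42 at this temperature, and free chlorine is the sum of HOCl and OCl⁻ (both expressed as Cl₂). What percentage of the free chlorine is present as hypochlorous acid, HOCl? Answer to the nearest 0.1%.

(a) Volume: 2100 m³ = 2,100,000 L.
(a) [OCl⁻]/[HOCl] = 10^(pH − pKa) = 10^(7.09 − 7.54) = 0.3548; fraction as HOCl = 1/(1 + 0.3548) = 0.7381.
(a) Free chlorine required for 1.81 ppm HOCl: 1.81 / 0.7381 = 2.452 ppm.
(a) FC to add: 2.452 − 0 = 2.452 mg/L as Cl₂.
(a) Cl₂ equivalent: 2.452 mg/L × 2,100,000 L = 5150 g.
(a) Product at 59.4% available Cl: 5150 / 0.594 = 8669 g.

(b) [OCl⁻]/[HOCl] = 10^(pH − pKa) = 10^(7.43 − 7.42) = 10^0.01 = 1.023.
(b) Fraction as HOCl = 1 / (1 + 1.023) = 0.4942.

(a) 8.67 kg; (b) 49.4%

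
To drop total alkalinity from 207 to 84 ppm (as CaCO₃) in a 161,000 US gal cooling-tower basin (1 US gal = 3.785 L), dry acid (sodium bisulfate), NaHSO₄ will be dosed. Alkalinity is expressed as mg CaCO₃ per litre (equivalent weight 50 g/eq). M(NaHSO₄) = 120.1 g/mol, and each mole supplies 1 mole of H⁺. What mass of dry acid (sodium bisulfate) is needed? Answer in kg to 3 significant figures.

Volume: 161,000 US gal × 3.785 L/gal = 609,385 L.
Alkalinity to neutralize: (207 − 84) = 123 mg/L as CaCO₃ × 609,385 L = 74,950 g as CaCO₃.
Equivalents of H⁺ required: 74,950 ÷ 50 g/eq = 1499 eq = 1499 mol NaHSO₄.
Mass of NaHSO₄: 1499 × 120.1 = 180,000 g.

180 kg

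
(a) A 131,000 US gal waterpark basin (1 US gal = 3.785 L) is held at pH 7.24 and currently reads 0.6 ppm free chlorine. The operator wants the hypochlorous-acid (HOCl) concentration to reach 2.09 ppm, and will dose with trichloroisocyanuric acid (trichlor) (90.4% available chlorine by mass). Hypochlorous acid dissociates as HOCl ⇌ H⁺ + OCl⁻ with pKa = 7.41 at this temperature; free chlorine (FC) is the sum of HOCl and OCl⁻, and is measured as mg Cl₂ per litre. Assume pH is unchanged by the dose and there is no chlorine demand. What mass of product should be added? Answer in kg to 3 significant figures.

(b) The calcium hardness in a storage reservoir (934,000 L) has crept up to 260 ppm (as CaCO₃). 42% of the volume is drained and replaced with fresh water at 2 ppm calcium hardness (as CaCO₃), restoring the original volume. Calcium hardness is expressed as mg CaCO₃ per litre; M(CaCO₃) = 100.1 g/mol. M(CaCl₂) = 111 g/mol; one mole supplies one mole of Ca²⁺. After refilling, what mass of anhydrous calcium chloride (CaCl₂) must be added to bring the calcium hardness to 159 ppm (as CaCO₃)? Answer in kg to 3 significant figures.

(a) 1.59 kg; (b) 7.62 kg

(a) Volume: 131,000 US gal × 3.785 L/gal = 495,835 L.
(a) [OCl⁻]/[HOCl] = 10^(pH − pKa) = 10^(7.24 − 7.41) = 0.6761; fraction as HOCl = 1/(1 + 0.6761) = 0.5966.
(a) Free chlorine required for 2.09 ppm HOCl: 2.09 / 0.5966 = 3.503 ppm.
(a) FC to add: 3.503 − 0.6 = 2.903 mg/L as Cl₂.
(a) Cl₂ equivalent: 2.903 mg/L × 495,835 L = 1439 g.
(a) Product at 90.4% available Cl: 1439 / 0.904 = 1592 g.

(b) After draining 42% and refilling: 260 × 0.58 + 2 × 0.42 = 151.64 ppm.
(b) Deficit to target: 159 − 151.64 = 7.36 mg/L.
(b) As CaCO₃: 7.36 mg/L × 934,000 L = 6874 g; ÷ 100.1 = 68.67 mol Ca²⁺.
(b) Mass: 68.67 × 111 = 7623 g.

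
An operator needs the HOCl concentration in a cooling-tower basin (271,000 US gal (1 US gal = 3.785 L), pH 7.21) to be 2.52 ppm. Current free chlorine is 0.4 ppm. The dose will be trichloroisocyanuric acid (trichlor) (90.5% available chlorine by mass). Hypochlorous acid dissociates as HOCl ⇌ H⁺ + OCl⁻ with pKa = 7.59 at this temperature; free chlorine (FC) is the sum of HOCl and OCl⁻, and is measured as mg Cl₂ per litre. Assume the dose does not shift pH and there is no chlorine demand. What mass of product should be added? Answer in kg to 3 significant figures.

3.59 kg

Volume: 271,000 US gal × 3.785 L/gal = 1,025,735 L.
[OCl⁻]/[HOCl] = 10^(pH − pKa) = 10^(7.21 − 7.59) = 0.4169; fraction as HOCl = 1/(1 + 0.4169) = 0.7058.
Free chlorine required for 2.52 ppm HOCl: 2.52 / 0.7058 = 3.571 ppm.
FC to add: 3.571 − 0.4 = 3.171 mg/L as Cl₂.
Cl₂ equivalent: 3.171 mg/L × 1,025,735 L = 3252 g.
Product at 90.5% available Cl: 3252 / 0.905 = 3593 g.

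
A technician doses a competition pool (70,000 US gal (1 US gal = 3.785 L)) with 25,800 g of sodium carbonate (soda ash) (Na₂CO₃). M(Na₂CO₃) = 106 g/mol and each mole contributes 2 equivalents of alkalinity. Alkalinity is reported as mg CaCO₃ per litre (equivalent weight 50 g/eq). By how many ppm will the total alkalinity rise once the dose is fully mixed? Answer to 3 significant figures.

Volume: 70,000 US gal × 3.785 L/gal = 264,950 L.
Moles of Na₂CO₃: 25,800 g ÷ 106 g/mol = 243.4 mol → 486.8 eq of alkalinity.
As CaCO₃: 486.8 eq × 50 g/eq = 24,340 g.
Rise: 24,340 g / 264,950 L × 1000 = 91.86 mg/L.

91.9 ppm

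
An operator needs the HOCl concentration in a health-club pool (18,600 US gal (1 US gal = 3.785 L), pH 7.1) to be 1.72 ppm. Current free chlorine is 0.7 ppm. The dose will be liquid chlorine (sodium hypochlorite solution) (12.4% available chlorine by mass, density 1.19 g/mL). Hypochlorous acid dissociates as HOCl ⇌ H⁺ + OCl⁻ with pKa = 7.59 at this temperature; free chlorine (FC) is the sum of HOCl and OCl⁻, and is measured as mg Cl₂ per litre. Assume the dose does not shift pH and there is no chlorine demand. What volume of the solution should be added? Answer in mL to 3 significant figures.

Volume: 18,600 US gal × 3.785 L/gal = 70,401 L.
[OCl⁻]/[HOCl] = 10^(pH − pKa) = 10^(7.1 − 7.59) = 0.3236; fraction as HOCl = 1/(1 + 0.3236) = 0.7555.
Free chlorine required for 1.72 ppm HOCl: 1.72 / 0.7555 = 2.277 ppm.
FC to add: 2.277 − 0.7 = 1.577 mg/L as Cl₂.
Cl₂ equivalent: 1.577 mg/L × 70,401 L = 111 g.
Product at 12.4% available Cl: 111 / 0.124 = 895.1 g.
Volume: 895.1 g ÷ 1.19 g/mL = 752.2 mL.

752 mL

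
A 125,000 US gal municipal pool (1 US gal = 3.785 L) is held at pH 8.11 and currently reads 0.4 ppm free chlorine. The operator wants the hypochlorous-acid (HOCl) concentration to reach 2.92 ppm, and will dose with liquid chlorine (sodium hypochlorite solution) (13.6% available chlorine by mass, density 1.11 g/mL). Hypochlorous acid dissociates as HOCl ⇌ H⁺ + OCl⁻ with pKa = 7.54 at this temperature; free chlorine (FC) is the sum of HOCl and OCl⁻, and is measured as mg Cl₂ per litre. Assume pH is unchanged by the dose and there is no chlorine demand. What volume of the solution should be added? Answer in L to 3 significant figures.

Volume: 125,000 US gal × 3.785 L/gal = 473,125 L.
[OCl⁻]/[HOCl] = 10^(pH − pKa) = 10^(8.11 − 7.54) = 3.715; fraction as HOCl = 1/(1 + 3.715) = 0.2121.
Free chlorine required for 2.92 ppm HOCl: 2.92 / 0.2121 = 13.77 ppm.
FC to add: 13.77 − 0.4 = 13.37 mg/L as Cl₂.
Cl₂ equivalent: 13.37 mg/L × 473,125 L = 6325 g.
Product at 13.6% available Cl: 6325 / 0.136 = 46,510 g.
Volume: 46,510 g ÷ 1.11 g/mL = 41,900 mL.

41.9 L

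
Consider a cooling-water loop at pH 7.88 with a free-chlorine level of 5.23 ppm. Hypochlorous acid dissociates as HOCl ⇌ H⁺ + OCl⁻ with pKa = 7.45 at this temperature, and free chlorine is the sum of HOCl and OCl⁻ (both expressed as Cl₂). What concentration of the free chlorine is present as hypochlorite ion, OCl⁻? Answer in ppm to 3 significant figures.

3.81 ppm

[OCl⁻]/[HOCl] = 10^(pH − pKa) = 10^(7.88 − 7.45) = 10^0.43 = 2.692.
Fraction as HOCl = 1 / (1 + 2.692) = 0.2709.
OCl⁻ = (1 − 0.2709) × 5.23 ppm = 3.813 ppm.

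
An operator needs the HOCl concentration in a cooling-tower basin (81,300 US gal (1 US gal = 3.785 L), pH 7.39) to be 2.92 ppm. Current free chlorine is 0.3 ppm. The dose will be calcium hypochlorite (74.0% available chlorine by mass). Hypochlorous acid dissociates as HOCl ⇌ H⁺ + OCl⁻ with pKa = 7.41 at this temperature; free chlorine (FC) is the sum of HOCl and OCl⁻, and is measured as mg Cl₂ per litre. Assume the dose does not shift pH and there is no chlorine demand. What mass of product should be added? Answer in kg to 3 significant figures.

2.25 kg

Volume: 81,300 US gal × 3.785 L/gal = 307,720 L.
[OCl⁻]/[HOCl] = 10^(pH − pKa) = 10^(7.39 − 7.41) = 0.955; fraction as HOCl = 1/(1 + 0.955) = 0.5115.
Free chlorine required for 2.92 ppm HOCl: 2.92 / 0.5115 = 5.709 ppm.
FC to add: 5.709 − 0.3 = 5.409 mg/L as Cl₂.
Cl₂ equivalent: 5.409 mg/L × 307,720 L = 1664 g.
Product at 74.0% available Cl: 1664 / 0.74 = 2249 g.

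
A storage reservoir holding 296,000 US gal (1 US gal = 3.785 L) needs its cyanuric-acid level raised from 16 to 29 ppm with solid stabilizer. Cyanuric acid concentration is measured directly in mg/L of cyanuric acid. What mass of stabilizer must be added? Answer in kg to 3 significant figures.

Volume: 296,000 US gal × 3.785 L/gal = 1,120,360 L.
CYA to add: (29 − 16) = 13 mg/L × 1,120,360 L = 14,560 g cyanuric acid.

14.6 kg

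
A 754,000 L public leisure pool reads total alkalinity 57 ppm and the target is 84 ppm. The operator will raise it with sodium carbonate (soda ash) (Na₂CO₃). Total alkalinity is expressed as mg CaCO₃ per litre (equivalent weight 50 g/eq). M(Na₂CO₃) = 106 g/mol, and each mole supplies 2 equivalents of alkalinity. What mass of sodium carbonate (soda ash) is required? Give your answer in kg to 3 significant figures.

Alkalinity to add: (84 − 57) = 27 mg/L as CaCO₃ × 754,000 L = 20,360 g as CaCO₃.
Equivalents: 20,360 g ÷ 50 g/eq = 407.2 eq.
Each mole of Na₂CO₃ supplies 2 eq, so 407.2 / 2 = 203.6 mol.
Mass: 203.6 mol × 106 g/mol = 21,580 g.

21.6 kg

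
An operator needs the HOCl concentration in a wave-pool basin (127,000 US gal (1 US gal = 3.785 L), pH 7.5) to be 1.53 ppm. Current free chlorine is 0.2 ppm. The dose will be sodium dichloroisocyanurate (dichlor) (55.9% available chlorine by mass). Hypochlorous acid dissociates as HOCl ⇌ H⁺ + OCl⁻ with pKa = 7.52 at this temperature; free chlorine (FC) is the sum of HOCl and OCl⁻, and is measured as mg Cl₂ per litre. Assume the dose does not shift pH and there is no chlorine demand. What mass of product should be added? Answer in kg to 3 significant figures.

Volume: 127,000 US gal × 3.785 L/gal = 480,695 L.
[OCl⁻]/[HOCl] = 10^(pH − pKa) = 10^(7.5 − 7.52) = 0.955; fraction as HOCl = 1/(1 + 0.955) = 0.5115.
Free chlorine required for 1.53 ppm HOCl: 1.53 / 0.5115 = 2.991 ppm.
FC to add: 2.991 − 0.2 = 2.791 mg/L as Cl₂.
Cl₂ equivalent: 2.791 mg/L × 480,695 L = 1342 g.
Product at 55.9% available Cl: 1342 / 0.559 = 2400 g.

2.40 kg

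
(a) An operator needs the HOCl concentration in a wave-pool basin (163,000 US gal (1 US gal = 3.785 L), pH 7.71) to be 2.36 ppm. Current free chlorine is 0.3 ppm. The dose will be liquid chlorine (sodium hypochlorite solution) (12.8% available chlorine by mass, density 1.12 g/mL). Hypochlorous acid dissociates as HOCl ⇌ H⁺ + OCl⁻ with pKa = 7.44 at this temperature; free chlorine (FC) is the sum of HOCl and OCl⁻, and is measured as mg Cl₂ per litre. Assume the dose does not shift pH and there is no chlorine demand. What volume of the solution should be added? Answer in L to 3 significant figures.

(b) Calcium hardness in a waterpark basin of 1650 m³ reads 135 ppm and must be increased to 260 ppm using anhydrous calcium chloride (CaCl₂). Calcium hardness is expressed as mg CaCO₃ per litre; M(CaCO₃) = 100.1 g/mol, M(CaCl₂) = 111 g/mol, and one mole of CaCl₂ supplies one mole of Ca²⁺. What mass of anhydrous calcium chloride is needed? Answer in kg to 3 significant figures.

(a) Volume: 163,000 US gal × 3.785 L/gal = 616,955 L.
(a) [OCl⁻]/[HOCl] = 10^(pH − pKa) = 10^(7.71 − 7.44) = 1.862; fraction as HOCl = 1/(1 + 1.862) = 0.3494.
(a) Free chlorine required for 2.36 ppm HOCl: 2.36 / 0.3494 = 6.755 ppm.
(a) FC to add: 6.755 − 0.3 = 6.455 mg/L as Cl₂.
(a) Cl₂ equivalent: 6.455 mg/L × 616,955 L = 3982 g.
(a) Product at 12.8% available Cl: 3982 / 0.128 = 31,110 g.
(a) Volume: 31,110 g ÷ 1.12 g/mL = 27,780 mL.

(b) Volume: 1650 m³ = 1,650,000 L.
(b) Hardness to add: (260 − 135) = 125 mg/L as CaCO₃ × 1,650,000 L = 206,200 g as CaCO₃.
(b) Moles of Ca²⁺ (1 mol Ca²⁺ ≡ 1 mol CaCO₃): 206,200 / 100.1 g/mol = 2060 mol.
(b) Mass of CaCl₂: 2060 × 111 = 228,700 g.

(a) 27.8 L; (b) 229 kg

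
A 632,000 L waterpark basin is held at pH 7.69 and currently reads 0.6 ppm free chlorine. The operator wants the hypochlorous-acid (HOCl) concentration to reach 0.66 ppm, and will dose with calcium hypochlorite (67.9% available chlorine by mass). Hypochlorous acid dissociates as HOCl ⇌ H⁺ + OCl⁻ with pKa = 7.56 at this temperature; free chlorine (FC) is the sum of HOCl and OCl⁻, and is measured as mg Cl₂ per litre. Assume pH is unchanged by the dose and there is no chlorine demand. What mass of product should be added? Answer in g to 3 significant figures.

[OCl⁻]/[HOCl] = 10^(pH − pKa) = 10^(7.69 − 7.56) = 1.349; fraction as HOCl = 1/(1 + 1.349) = 0.4257.
Free chlorine required for 0.66 ppm HOCl: 0.66 / 0.4257 = 1.55 ppm.
FC to add: 1.55 − 0.6 = 0.9503 mg/L as Cl₂.
Cl₂ equivalent: 0.9503 mg/L × 632,000 L = 600.6 g.
Product at 67.9% available Cl: 600.6 / 0.679 = 884.5 g.

885 g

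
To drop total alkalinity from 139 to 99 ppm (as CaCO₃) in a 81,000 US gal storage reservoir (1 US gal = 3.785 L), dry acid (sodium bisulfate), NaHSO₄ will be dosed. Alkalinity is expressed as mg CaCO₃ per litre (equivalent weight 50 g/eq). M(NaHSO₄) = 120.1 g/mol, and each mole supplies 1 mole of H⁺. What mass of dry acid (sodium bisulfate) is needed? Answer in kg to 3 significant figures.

29.5 kg

Volume: 81,000 US gal × 3.785 L/gal = 306,585 L.
Alkalinity to neutralize: (139 − 99) = 40 mg/L as CaCO₃ × 306,585 L = 12,260 g as CaCO₃.
Equivalents of H⁺ required: 12,260 ÷ 50 g/eq = 245.3 eq = 245.3 mol NaHSO₄.
Mass of NaHSO₄: 245.3 × 120.1 = 29,460 g.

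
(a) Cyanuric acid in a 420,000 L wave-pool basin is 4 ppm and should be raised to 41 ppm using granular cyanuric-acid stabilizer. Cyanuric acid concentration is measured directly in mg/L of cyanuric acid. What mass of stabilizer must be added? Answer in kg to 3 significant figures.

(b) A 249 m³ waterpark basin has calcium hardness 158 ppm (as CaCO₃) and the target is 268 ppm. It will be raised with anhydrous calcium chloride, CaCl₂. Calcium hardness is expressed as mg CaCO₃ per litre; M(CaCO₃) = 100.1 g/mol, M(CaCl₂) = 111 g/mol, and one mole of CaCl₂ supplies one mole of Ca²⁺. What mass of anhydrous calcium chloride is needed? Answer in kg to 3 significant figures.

(a) 15.5 kg; (b) 30.4 kg

(a) CYA to add: (41 − 4) = 37 mg/L × 420,000 L = 15,540 g cyanuric acid.

(b) Volume: 249 m³ = 249,000 L.
(b) Hardness to add: (268 − 158) = 110 mg/L as CaCO₃ × 249,000 L = 27,390 g as CaCO₃.
(b) Moles of Ca²⁺ (1 mol Ca²⁺ ≡ 1 mol CaCO₃): 27,390 / 100.1 g/mol = 273.6 mol.
(b) Mass of CaCl₂: 273.6 × 111 = 30,370 g.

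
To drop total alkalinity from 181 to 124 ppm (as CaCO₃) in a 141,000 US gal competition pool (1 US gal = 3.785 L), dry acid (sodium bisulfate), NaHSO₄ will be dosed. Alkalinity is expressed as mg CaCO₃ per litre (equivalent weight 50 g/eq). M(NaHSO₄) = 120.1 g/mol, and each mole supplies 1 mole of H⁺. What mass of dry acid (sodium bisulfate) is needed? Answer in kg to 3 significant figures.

73.1 kg

Volume: 141,000 US gal × 3.785 L/gal = 533,685 L.
Alkalinity to neutralize: (181 − 124) = 57 mg/L as CaCO₃ × 533,685 L = 30,420 g as CaCO₃.
Equivalents of H⁺ required: 30,420 ÷ 50 g/eq = 608.4 eq = 608.4 mol NaHSO₄.
Mass of NaHSO₄: 608.4 × 120.1 = 73,070 g.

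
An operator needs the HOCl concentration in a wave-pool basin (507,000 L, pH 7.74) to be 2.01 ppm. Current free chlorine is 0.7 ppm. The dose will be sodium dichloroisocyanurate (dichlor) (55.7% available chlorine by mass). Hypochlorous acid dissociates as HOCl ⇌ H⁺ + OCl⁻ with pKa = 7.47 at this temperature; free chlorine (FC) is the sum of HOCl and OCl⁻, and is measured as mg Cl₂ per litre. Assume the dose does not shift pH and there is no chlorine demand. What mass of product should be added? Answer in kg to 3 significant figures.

[OCl⁻]/[HOCl] = 10^(pH − pKa) = 10^(7.74 − 7.47) = 1.862; fraction as HOCl = 1/(1 + 1.862) = 0.3494.
Free chlorine required for 2.01 ppm HOCl: 2.01 / 0.3494 = 5.753 ppm.
FC to add: 5.753 − 0.7 = 5.053 mg/L as Cl₂.
Cl₂ equivalent: 5.053 mg/L × 507,000 L = 2562 g.
Product at 55.7% available Cl: 2562 / 0.557 = 4599 g.

4.60 kg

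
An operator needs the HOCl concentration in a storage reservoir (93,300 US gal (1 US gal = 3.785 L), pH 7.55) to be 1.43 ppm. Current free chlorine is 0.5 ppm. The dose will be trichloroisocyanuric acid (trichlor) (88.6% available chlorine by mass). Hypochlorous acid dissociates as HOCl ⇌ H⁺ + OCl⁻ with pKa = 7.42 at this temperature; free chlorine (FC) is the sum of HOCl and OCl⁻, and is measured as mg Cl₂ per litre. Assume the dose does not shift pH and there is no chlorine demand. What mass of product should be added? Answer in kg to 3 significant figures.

Volume: 93,300 US gal × 3.785 L/gal = 353,140 L.
[OCl⁻]/[HOCl] = 10^(pH − pKa) = 10^(7.55 − 7.42) = 1.349; fraction as HOCl = 1/(1 + 1.349) = 0.4257.
Free chlorine required for 1.43 ppm HOCl: 1.43 / 0.4257 = 3.359 ppm.
FC to add: 3.359 − 0.5 = 2.859 mg/L as Cl₂.
Cl₂ equivalent: 2.859 mg/L × 353,140 L = 1010 g.
Product at 88.6% available Cl: 1010 / 0.886 = 1140 g.

1.14 kg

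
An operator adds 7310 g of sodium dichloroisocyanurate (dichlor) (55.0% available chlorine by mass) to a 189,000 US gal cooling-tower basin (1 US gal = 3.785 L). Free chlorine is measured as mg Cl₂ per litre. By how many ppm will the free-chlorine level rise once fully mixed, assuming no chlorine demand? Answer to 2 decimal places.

Volume: 189,000 US gal × 3.785 L/gal = 715,365 L.
Available chlorine delivered: 7310 g × 0.55 = 4021 g as Cl₂.
Concentration rise: 4021 g / 715,365 L = 5.62 mg/L = 5.62 ppm.

5.62 ppm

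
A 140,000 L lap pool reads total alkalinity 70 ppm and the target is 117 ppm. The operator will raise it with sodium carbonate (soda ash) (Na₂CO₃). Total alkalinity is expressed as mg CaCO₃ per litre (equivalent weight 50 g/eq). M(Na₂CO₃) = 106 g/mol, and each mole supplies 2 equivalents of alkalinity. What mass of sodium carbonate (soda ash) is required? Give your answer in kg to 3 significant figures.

Alkalinity to add: (117 − 70) = 47 mg/L as CaCO₃ × 140,000 L = 6580 g as CaCO₃.
Equivalents: 6580 g ÷ 50 g/eq = 131.6 eq.
Each mole of Na₂CO₃ supplies 2 eq, so 131.6 / 2 = 65.8 mol.
Mass: 65.8 mol × 106 g/mol = 6975 g.

6.97 kg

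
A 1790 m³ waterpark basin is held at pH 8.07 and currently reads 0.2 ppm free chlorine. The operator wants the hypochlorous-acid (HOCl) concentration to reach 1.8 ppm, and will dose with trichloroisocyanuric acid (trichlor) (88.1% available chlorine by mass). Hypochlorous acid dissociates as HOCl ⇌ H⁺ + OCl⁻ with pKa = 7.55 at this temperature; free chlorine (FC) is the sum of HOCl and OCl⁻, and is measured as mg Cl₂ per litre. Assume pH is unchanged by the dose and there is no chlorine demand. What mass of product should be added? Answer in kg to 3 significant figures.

15.4 kg

Volume: 1790 m³ = 1,790,000 L.
[OCl⁻]/[HOCl] = 10^(pH − pKa) = 10^(8.07 − 7.55) = 3.311; fraction as HOCl = 1/(1 + 3.311) = 0.2319.
Free chlorine required for 1.8 ppm HOCl: 1.8 / 0.2319 = 7.76 ppm.
FC to add: 7.76 − 0.2 = 7.56 mg/L as Cl₂.
Cl₂ equivalent: 7.56 mg/L × 1,790,000 L = 13,530 g.
Product at 88.1% available Cl: 13,530 / 0.881 = 15,360 g.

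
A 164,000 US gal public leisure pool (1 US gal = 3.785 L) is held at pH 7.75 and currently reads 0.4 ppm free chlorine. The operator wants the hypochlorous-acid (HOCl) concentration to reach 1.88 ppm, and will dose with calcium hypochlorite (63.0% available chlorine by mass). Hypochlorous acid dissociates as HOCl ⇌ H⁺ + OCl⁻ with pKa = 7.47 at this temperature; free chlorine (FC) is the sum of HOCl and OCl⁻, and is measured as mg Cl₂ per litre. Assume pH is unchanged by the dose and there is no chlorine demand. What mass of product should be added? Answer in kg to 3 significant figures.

Volume: 164,000 US gal × 3.785 L/gal = 620,740 L.
[OCl⁻]/[HOCl] = 10^(pH − pKa) = 10^(7.75 − 7.47) = 1.905; fraction as HOCl = 1/(1 + 1.905) = 0.3442.
Free chlorine required for 1.88 ppm HOCl: 1.88 / 0.3442 = 5.462 ppm.
FC to add: 5.462 − 0.4 = 5.062 mg/L as Cl₂.
Cl₂ equivalent: 5.062 mg/L × 620,740 L = 3142 g.
Product at 63.0% available Cl: 3142 / 0.63 = 4988 g.

4.99 kg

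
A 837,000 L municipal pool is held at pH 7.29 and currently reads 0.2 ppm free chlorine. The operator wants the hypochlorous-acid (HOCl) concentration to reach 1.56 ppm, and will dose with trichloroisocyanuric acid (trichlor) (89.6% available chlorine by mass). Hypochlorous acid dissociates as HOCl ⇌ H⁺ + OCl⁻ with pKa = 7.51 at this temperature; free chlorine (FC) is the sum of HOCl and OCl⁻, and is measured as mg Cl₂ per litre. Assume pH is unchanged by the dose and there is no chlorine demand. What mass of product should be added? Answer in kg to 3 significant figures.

2.15 kg

[OCl⁻]/[HOCl] = 10^(pH − pKa) = 10^(7.29 − 7.51) = 0.6026; fraction as HOCl = 1/(1 + 0.6026) = 0.624.
Free chlorine required for 1.56 ppm HOCl: 1.56 / 0.624 = 2.5 ppm.
FC to add: 2.5 − 0.2 = 2.3 mg/L as Cl₂.
Cl₂ equivalent: 2.3 mg/L × 837,000 L = 1925 g.
Product at 89.6% available Cl: 1925 / 0.896 = 2149 g.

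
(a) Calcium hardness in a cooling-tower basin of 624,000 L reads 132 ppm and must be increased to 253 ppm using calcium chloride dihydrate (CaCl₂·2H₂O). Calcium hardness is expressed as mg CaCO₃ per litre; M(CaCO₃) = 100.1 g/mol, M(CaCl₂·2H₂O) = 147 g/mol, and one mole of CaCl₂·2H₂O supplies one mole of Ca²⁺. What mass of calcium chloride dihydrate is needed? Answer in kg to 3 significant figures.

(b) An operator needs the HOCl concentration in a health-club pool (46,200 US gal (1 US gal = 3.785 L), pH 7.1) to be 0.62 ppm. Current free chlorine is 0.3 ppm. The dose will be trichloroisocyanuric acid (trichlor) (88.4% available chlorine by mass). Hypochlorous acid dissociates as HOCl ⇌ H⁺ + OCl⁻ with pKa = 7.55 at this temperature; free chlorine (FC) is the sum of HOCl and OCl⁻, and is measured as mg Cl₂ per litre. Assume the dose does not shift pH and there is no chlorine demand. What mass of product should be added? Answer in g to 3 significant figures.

(a) 111 kg; (b) 107 g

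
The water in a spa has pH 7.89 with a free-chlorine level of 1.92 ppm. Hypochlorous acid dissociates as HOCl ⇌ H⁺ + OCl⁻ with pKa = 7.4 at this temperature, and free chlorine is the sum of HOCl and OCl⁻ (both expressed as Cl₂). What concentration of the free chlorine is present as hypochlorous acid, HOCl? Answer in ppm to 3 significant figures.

[OCl⁻]/[HOCl] = 10^(pH − pKa) = 10^(7.89 − 7.4) = 10^0.49 = 3.09.
Fraction as HOCl = 1 / (1 + 3.09) = 0.2445.
HOCl = 0.2445 × 1.92 ppm = 0.4694 ppm.

0.469 ppm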